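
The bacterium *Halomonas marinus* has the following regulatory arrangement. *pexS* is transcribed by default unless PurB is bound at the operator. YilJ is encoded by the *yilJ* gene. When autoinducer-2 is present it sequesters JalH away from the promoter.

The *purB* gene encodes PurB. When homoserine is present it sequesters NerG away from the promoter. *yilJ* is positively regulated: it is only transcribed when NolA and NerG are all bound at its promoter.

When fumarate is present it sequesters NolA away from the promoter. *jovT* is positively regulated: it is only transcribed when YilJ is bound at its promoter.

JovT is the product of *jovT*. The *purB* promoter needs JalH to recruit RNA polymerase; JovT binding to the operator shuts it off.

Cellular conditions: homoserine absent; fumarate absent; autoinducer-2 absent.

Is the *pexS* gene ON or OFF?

ON

Fumarate is absent, so NolA is active.
Homoserine is absent, so NerG is active.
No repressor is bound and NolA and NerG are active, so *yilJ* is transcribed.
So YilJ is produced and active.
No repressor is bound and YilJ is active, so *jovT* is transcribed.
So JovT is produced and active.
Autoinducer-2 is absent, so JalH is active.
With repressor JovT bound, *purB* is not transcribed.
So PurB is not produced.
With no repressor bound, *pexS* is transcribed.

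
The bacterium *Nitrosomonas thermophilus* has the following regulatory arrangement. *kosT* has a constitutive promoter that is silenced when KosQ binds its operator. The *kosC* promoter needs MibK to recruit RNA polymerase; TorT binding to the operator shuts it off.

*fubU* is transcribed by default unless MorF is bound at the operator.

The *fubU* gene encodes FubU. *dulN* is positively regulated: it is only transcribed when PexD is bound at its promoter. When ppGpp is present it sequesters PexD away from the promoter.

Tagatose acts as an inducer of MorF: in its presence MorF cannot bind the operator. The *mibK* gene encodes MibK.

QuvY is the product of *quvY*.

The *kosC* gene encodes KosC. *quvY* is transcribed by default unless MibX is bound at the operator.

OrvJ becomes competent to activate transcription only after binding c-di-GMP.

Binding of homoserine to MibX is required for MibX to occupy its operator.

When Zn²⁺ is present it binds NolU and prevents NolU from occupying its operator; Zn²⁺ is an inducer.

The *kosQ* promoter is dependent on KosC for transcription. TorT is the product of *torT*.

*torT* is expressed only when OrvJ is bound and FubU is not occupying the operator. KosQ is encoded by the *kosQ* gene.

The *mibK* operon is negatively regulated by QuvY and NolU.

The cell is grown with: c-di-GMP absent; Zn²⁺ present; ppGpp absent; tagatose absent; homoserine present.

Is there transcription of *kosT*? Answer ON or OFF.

OFF

Homoserine is present, so MibX is active.
With repressor MibX bound, *quvY* is not transcribed.
So QuvY is not produced.
Zn²⁺ is present, so NolU is inactive.
With no repressor bound, *mibK* is transcribed.
So MibK is produced and active.
Tagatose is absent, so MorF is active.
With repressor MorF bound, *fubU* is not transcribed.
So FubU is not produced.
c-di-GMP is absent, so OrvJ is inactive.
Required activator OrvJ is absent, so *torT* is not transcribed.
So TorT is not produced.
No repressor is bound and MibK is active, so *kosC* is transcribed.
So KosC is produced and active.
No repressor is bound and KosC is active, so *kosQ* is transcribed.
So KosQ is produced and active.
With repressor KosQ bound, *kosT* is not transcribed.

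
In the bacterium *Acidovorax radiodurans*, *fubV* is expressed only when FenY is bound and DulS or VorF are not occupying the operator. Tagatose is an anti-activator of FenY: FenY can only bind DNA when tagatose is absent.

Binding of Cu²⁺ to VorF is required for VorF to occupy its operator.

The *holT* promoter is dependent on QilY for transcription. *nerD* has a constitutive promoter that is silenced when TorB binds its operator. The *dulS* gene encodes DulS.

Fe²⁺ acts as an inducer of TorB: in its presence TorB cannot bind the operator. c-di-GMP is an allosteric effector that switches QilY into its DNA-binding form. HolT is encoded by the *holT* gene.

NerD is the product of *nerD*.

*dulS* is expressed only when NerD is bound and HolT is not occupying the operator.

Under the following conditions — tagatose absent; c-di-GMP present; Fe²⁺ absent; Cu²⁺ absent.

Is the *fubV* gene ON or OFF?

ON

Tagatose is absent, so FenY is active.
c-di-GMP is present, so QilY is active.
No repressor is bound and QilY is active, so *holT* is transcribed.
So HolT is produced and active.
Fe²⁺ is absent, so TorB is active.
With repressor TorB bound, *nerD* is not transcribed.
So NerD is not produced.
With repressor HolT bound, *dulS* is not transcribed.
So DulS is not produced.
Cu²⁺ is absent, so VorF is inactive.
No repressor is bound and FenY is active, so *fubV* is transcribed.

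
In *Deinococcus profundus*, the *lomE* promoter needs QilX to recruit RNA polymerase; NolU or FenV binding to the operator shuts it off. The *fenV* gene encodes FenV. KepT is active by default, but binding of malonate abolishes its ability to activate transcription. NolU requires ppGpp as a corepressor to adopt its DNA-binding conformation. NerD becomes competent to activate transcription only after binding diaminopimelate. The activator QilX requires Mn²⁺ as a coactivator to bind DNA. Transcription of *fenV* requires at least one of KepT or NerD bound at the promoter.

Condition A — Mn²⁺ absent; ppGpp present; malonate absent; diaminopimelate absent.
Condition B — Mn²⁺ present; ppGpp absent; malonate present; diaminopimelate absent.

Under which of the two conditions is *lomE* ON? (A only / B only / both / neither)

Condition A:
Mn²⁺ is absent, so QilX is inactive.
ppGpp is present, so NolU is active.
Malonate is absent, so KepT is active.
Diaminopimelate is absent, so NerD is inactive.
Activator KepT is present, so *fenV* is transcribed.
So FenV is produced and active.
With repressor NolU bound, *lomE* is not transcribed.
→ *lomE* is OFF in A.
Condition B:
Mn²⁺ is present, so QilX is active.
ppGpp is absent, so NolU is inactive.
Malonate is present, so KepT is inactive.
Diaminopimelate is absent, so NerD is inactive.
No activator is available at the *fenV* promoter, so *fenV* is not transcribed.
So FenV is not produced.
No repressor is bound and QilX is active, so *lomE* is transcribed.
→ *lomE* is ON in B.

B only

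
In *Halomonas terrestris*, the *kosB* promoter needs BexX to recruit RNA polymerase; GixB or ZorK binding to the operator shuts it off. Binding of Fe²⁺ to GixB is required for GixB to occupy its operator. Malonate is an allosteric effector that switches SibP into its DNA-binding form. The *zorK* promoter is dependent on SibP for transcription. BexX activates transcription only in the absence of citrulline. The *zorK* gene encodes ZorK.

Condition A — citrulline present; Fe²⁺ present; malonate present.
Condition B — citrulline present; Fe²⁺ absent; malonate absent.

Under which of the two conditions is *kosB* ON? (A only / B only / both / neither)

neither

Condition A:
Citrulline is present, so BexX is inactive.
Fe²⁺ is present, so GixB is active.
Malonate is present, so SibP is active.
No repressor is bound and SibP is active, so *zorK* is transcribed.
So ZorK is produced and active.
With repressor GixB bound, *kosB* is not transcribed.
→ *kosB* is OFF in A.
Condition B:
Citrulline is present, so BexX is inactive.
Fe²⁺ is absent, so GixB is inactive.
Malonate is absent, so SibP is inactive.
Required activator SibP is absent, so *zorK* is not transcribed.
So ZorK is not produced.
Required activator BexX is absent, so *kosB* is not transcribed.
→ *kosB* is OFF in B.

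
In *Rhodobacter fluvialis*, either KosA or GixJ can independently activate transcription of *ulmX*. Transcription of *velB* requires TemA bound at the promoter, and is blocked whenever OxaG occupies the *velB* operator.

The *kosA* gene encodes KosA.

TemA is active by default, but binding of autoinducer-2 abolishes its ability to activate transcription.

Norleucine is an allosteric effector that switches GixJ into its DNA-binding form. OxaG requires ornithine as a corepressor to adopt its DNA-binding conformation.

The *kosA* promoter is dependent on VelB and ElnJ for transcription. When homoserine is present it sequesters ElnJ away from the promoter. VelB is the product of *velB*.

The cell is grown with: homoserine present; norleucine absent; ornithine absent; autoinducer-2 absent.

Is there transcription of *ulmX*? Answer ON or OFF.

OFF

Ornithine is absent, so OxaG is inactive.
Autoinducer-2 is absent, so TemA is active.
No repressor is bound and TemA is active, so *velB* is transcribed.
So VelB is produced and active.
Homoserine is present, so ElnJ is inactive.
Required activator ElnJ is absent, so *kosA* is not transcribed.
So KosA is not produced.
Norleucine is absent, so GixJ is inactive.
No activator is available at the *ulmX* promoter, so *ulmX* is not transcribed.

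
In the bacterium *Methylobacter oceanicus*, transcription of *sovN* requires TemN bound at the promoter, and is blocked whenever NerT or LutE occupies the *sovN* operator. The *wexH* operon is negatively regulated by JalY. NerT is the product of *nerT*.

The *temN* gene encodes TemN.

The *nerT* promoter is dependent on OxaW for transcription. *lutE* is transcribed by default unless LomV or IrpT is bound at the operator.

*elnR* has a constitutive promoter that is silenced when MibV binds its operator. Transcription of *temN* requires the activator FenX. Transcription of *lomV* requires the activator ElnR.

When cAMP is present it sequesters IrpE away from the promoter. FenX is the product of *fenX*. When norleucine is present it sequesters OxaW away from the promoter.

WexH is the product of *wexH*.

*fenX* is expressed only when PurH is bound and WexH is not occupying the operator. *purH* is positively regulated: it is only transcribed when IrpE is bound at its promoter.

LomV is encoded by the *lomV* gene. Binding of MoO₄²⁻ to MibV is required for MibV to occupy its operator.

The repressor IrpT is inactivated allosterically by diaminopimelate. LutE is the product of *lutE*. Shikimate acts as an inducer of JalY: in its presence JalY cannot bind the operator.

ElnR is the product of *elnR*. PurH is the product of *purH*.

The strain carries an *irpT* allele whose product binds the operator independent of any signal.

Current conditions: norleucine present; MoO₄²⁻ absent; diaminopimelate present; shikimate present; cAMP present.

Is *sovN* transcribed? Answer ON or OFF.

Norleucine is present, so OxaW is inactive.
Required activator OxaW is absent, so *nerT* is not transcribed.
So NerT is not produced.
MoO₄²⁻ is absent, so MibV is inactive.
With no repressor bound, *elnR* is transcribed.
So ElnR is produced and active.
No repressor is bound and ElnR is active, so *lomV* is transcribed.
So LomV is produced and active.
IrpT is constitutively active in this strain.
With repressor LomV bound, *lutE* is not transcribed.
So LutE is not produced.
Shikimate is present, so JalY is inactive.
With no repressor bound, *wexH* is transcribed.
So WexH is produced and active.
cAMP is present, so IrpE is inactive.
Required activator IrpE is absent, so *purH* is not transcribed.
So PurH is not produced.
With repressor WexH bound, *fenX* is not transcribed.
So FenX is not produced.
Required activator FenX is absent, so *temN* is not transcribed.
So TemN is not produced.
Required activator TemN is absent, so *sovN* is not transcribed.

OFF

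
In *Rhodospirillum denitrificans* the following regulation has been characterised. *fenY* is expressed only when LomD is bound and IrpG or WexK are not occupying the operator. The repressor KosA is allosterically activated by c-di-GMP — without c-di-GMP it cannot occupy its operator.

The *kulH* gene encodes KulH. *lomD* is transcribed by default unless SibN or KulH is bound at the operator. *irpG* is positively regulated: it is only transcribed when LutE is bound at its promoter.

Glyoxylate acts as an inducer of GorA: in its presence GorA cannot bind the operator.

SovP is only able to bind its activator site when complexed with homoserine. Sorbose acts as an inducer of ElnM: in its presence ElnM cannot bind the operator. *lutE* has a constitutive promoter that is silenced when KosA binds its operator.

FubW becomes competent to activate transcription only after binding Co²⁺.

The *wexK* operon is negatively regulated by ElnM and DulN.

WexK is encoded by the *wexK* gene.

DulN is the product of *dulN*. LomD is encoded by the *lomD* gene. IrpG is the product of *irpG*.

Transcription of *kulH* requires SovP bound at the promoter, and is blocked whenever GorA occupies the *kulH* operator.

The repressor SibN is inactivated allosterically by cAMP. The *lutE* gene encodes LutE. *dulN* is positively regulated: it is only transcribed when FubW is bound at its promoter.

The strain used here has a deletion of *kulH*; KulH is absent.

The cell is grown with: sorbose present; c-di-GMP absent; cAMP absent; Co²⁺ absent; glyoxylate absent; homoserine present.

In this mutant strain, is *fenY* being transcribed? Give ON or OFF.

OFF

c-di-GMP is absent, so KosA is inactive.
With no repressor bound, *lutE* is transcribed.
So LutE is produced and active.
No repressor is bound and LutE is active, so *irpG* is transcribed.
So IrpG is produced and active.
Sorbose is present, so ElnM is inactive.
Co²⁺ is absent, so FubW is inactive.
Required activator FubW is absent, so *dulN* is not transcribed.
So DulN is not produced.
With no repressor bound, *wexK* is transcribed.
So WexK is produced and active.
cAMP is absent, so SibN is active.
KulH is non-functional in this strain, so it has no effect.
With repressor SibN bound, *lomD* is not transcribed.
So LomD is not produced.
With repressor IrpG bound, *fenY* is not transcribed.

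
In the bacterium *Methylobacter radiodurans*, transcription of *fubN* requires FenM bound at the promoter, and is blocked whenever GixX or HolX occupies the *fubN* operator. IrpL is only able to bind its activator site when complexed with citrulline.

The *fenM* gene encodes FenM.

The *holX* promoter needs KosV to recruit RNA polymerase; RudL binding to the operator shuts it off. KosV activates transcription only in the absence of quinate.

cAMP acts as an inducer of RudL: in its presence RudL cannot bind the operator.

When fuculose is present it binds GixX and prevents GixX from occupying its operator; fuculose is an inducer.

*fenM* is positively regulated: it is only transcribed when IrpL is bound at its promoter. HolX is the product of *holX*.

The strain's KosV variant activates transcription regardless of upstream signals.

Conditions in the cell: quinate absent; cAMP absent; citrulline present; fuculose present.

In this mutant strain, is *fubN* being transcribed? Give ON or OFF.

Citrulline is present, so IrpL is active.
No repressor is bound and IrpL is active, so *fenM* is transcribed.
So FenM is produced and active.
Fuculose is present, so GixX is inactive.
cAMP is absent, so RudL is active.
KosV is constitutively active in this strain.
With repressor RudL bound, *holX* is not transcribed.
So HolX is not produced.
No repressor is bound and FenM is active, so *fubN* is transcribed.

ON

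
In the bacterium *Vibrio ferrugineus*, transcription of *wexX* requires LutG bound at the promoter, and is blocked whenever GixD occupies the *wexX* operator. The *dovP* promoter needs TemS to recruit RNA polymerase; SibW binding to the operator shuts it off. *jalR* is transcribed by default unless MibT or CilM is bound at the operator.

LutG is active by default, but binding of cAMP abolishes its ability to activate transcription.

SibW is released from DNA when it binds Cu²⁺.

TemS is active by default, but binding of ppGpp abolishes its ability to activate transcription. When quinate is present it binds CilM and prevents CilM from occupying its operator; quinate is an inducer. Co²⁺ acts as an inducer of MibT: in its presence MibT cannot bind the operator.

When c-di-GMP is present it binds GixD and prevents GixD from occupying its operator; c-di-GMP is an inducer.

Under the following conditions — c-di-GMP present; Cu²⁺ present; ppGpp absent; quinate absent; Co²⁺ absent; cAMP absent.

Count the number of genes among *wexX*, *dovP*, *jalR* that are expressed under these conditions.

2

cAMP is absent, so LutG is active.
c-di-GMP is present, so GixD is inactive.
No repressor is bound and LutG is active, so *wexX* is transcribed.
→ *wexX* is ON.
ppGpp is absent, so TemS is active.
Cu²⁺ is present, so SibW is inactive.
No repressor is bound and TemS is active, so *dovP* is transcribed.
→ *dovP* is ON.
Co²⁺ is absent, so MibT is active.
Quinate is absent, so CilM is active.
With repressor MibT bound, *jalR* is not transcribed.
→ *jalR* is OFF.
2 of the 3 genes are transcribed.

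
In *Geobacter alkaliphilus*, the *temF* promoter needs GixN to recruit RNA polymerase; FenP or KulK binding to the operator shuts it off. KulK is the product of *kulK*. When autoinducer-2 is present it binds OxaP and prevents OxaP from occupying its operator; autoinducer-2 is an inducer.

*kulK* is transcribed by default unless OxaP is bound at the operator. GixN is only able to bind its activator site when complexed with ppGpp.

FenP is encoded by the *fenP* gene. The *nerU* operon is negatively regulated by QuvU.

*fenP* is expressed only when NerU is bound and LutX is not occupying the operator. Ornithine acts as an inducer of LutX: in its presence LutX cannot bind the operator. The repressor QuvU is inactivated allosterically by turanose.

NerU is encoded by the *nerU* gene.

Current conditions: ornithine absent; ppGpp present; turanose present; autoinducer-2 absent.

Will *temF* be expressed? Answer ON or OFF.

ON

Turanose is present, so QuvU is inactive.
With no repressor bound, *nerU* is transcribed.
So NerU is produced and active.
Ornithine is absent, so LutX is active.
With repressor LutX bound, *fenP* is not transcribed.
So FenP is not produced.
ppGpp is present, so GixN is active.
Autoinducer-2 is absent, so OxaP is active.
With repressor OxaP bound, *kulK* is not transcribed.
So KulK is not produced.
No repressor is bound and GixN is active, so *temF* is transcribed.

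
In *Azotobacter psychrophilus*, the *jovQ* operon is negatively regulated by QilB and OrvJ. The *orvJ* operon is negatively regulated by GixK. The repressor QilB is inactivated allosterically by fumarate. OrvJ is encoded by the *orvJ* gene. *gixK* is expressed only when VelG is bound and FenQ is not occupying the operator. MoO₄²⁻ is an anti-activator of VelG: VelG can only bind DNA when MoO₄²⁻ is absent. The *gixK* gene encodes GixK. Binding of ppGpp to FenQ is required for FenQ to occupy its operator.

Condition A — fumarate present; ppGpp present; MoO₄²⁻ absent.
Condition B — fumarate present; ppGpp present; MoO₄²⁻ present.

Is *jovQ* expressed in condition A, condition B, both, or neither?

Condition A:
Fumarate is present, so QilB is inactive.
ppGpp is present, so FenQ is active.
MoO₄²⁻ is absent, so VelG is active.
With repressor FenQ bound, *gixK* is not transcribed.
So GixK is not produced.
With no repressor bound, *orvJ* is transcribed.
So OrvJ is produced and active.
With repressor OrvJ bound, *jovQ* is not transcribed.
→ *jovQ* is OFF in A.
Condition B:
Fumarate is present, so QilB is inactive.
ppGpp is present, so FenQ is active.
MoO₄²⁻ is present, so VelG is inactive.
With repressor FenQ bound, *gixK* is not transcribed.
So GixK is not produced.
With no repressor bound, *orvJ* is transcribed.
So OrvJ is produced and active.
With repressor OrvJ bound, *jovQ* is not transcribed.
→ *jovQ* is OFF in B.

neither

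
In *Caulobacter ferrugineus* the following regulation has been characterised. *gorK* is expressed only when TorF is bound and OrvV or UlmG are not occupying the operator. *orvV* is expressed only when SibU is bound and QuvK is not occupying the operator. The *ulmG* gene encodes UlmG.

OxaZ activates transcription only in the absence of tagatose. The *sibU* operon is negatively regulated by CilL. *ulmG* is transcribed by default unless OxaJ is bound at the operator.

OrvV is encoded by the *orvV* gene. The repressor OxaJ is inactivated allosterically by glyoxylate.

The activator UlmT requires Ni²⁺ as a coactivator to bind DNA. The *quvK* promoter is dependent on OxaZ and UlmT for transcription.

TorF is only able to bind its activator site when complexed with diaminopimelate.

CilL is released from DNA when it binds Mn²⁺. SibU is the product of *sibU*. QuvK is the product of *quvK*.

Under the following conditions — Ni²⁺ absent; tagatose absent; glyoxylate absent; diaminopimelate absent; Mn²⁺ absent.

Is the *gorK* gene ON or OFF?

OFF

Diaminopimelate is absent, so TorF is inactive.
Mn²⁺ is absent, so CilL is active.
With repressor CilL bound, *sibU* is not transcribed.
So SibU is not produced.
Tagatose is absent, so OxaZ is active.
Ni²⁺ is absent, so UlmT is inactive.
Required activator UlmT is absent, so *quvK* is not transcribed.
So QuvK is not produced.
Required activator SibU is absent, so *orvV* is not transcribed.
So OrvV is not produced.
Glyoxylate is absent, so OxaJ is active.
With repressor OxaJ bound, *ulmG* is not transcribed.
So UlmG is not produced.
Required activator TorF is absent, so *gorK* is not transcribed.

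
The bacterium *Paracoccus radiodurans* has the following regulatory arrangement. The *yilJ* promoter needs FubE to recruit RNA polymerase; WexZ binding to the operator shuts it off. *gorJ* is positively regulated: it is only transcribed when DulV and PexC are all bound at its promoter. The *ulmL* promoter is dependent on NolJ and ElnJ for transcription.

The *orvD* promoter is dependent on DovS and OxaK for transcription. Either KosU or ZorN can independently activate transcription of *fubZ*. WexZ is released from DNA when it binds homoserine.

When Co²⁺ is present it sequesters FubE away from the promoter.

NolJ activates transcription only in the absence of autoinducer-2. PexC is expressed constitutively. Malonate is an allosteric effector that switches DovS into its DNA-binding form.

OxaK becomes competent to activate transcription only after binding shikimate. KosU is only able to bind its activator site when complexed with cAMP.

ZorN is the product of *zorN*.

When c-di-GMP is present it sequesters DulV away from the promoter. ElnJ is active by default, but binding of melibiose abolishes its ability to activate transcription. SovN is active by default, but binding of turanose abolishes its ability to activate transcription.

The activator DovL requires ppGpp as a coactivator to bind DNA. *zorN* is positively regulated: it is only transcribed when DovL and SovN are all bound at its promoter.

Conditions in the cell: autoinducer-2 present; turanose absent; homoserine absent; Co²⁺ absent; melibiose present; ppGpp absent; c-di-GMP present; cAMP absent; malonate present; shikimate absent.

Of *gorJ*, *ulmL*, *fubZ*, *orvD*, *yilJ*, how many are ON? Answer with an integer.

0

c-di-GMP is present, so DulV is inactive.
PexC is produced constitutively and is active.
Required activator DulV is absent, so *gorJ* is not transcribed.
→ *gorJ* is OFF.
Autoinducer-2 is present, so NolJ is inactive.
Melibiose is present, so ElnJ is inactive.
Required activator NolJ is absent, so *ulmL* is not transcribed.
→ *ulmL* is OFF.
cAMP is absent, so KosU is inactive.
ppGpp is absent, so DovL is inactive.
Turanose is absent, so SovN is active.
Required activator DovL is absent, so *zorN* is not transcribed.
So ZorN is not produced.
No activator is available at the *fubZ* promoter, so *fubZ* is not transcribed.
→ *fubZ* is OFF.
Malonate is present, so DovS is active.
Shikimate is absent, so OxaK is inactive.
Required activator OxaK is absent, so *orvD* is not transcribed.
→ *orvD* is OFF.
Co²⁺ is absent, so FubE is active.
Homoserine is absent, so WexZ is active.
With repressor WexZ bound, *yilJ* is not transcribed.
→ *yilJ* is OFF.
0 of the 5 genes are transcribed.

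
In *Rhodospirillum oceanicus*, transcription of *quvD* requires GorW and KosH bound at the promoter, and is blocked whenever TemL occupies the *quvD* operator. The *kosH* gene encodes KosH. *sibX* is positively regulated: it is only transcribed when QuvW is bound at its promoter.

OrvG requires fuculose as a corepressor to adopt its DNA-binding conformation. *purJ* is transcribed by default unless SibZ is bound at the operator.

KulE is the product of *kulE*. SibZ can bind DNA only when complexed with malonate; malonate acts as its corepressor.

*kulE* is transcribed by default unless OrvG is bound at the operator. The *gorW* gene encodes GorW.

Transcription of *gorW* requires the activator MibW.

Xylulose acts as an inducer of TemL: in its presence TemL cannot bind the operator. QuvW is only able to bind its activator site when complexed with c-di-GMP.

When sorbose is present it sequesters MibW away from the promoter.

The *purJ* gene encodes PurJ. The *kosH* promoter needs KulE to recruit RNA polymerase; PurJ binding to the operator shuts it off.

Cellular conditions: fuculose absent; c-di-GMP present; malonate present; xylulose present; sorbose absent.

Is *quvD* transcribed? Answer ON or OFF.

ON

Xylulose is present, so TemL is inactive.
Sorbose is absent, so MibW is active.
No repressor is bound and MibW is active, so *gorW* is transcribed.
So GorW is produced and active.
Fuculose is absent, so OrvG is inactive.
With no repressor bound, *kulE* is transcribed.
So KulE is produced and active.
Malonate is present, so SibZ is active.
With repressor SibZ bound, *purJ* is not transcribed.
So PurJ is not produced.
No repressor is bound and KulE is active, so *kosH* is transcribed.
So KosH is produced and active.
No repressor is bound and GorW and KosH are active, so *quvD* is transcribed.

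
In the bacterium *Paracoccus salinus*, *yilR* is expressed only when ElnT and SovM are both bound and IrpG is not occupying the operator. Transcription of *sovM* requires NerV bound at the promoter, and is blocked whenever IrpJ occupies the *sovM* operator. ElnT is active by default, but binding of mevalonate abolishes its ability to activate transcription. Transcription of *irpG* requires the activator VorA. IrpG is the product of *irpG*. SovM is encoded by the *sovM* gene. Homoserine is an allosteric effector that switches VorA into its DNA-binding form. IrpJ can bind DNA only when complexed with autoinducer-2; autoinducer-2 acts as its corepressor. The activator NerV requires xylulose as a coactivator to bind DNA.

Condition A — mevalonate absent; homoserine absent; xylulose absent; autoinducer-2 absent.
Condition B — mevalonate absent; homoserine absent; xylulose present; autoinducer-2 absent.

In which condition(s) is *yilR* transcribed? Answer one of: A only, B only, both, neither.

Condition A:
Mevalonate is absent, so ElnT is active.
Homoserine is absent, so VorA is inactive.
Required activator VorA is absent, so *irpG* is not transcribed.
So IrpG is not produced.
Xylulose is absent, so NerV is inactive.
Autoinducer-2 is absent, so IrpJ is inactive.
Required activator NerV is absent, so *sovM* is not transcribed.
So SovM is not produced.
Required activator SovM is absent, so *yilR* is not transcribed.
→ *yilR* is OFF in A.
Condition B:
Mevalonate is absent, so ElnT is active.
Homoserine is absent, so VorA is inactive.
Required activator VorA is absent, so *irpG* is not transcribed.
So IrpG is not produced.
Xylulose is present, so NerV is active.
Autoinducer-2 is absent, so IrpJ is inactive.
No repressor is bound and NerV is active, so *sovM* is transcribed.
So SovM is produced and active.
No repressor is bound and ElnT and SovM are active, so *yilR* is transcribed.
→ *yilR* is ON in B.

B only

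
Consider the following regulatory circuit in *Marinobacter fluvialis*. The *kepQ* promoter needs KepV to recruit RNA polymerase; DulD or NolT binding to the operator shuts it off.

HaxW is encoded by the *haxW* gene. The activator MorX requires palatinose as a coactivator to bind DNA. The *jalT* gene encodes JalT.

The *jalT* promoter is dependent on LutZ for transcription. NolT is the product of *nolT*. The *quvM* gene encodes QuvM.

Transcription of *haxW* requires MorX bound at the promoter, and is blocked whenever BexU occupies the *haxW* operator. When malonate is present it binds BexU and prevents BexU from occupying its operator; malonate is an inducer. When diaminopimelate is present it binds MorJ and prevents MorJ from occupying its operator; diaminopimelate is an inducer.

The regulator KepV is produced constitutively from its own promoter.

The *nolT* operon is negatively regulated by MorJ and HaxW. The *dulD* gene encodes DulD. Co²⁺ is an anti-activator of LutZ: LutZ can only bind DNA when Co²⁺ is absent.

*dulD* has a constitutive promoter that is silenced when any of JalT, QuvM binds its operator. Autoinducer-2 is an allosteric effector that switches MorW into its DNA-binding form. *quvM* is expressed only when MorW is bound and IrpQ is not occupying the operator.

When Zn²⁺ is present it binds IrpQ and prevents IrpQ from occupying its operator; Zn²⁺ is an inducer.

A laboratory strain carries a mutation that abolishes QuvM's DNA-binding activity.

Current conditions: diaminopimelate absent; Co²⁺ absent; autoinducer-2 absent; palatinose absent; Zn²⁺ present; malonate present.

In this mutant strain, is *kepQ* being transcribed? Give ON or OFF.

ON

Co²⁺ is absent, so LutZ is active.
No repressor is bound and LutZ is active, so *jalT* is transcribed.
So JalT is produced and active.
QuvM is non-functional in this strain, so it has no effect.
With repressor JalT bound, *dulD* is not transcribed.
So DulD is not produced.
KepV is produced constitutively and is active.
Diaminopimelate is absent, so MorJ is active.
Palatinose is absent, so MorX is inactive.
Malonate is present, so BexU is inactive.
Required activator MorX is absent, so *haxW* is not transcribed.
So HaxW is not produced.
With repressor MorJ bound, *nolT* is not transcribed.
So NolT is not produced.
No repressor is bound and KepV is active, so *kepQ* is transcribed.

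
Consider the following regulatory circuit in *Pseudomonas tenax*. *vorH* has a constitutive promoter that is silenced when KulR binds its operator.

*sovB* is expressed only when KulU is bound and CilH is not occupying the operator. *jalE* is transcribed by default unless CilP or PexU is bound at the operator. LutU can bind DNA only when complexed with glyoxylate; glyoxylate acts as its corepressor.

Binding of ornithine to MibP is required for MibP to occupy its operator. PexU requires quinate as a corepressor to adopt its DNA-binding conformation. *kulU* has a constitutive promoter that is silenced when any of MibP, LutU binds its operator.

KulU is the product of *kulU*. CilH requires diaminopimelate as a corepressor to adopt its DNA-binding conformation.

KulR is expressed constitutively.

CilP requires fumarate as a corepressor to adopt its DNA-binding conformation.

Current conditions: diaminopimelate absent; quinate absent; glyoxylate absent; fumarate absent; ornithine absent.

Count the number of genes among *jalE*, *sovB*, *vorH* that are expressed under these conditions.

2

Fumarate is absent, so CilP is inactive.
Quinate is absent, so PexU is inactive.
With no repressor bound, *jalE* is transcribed.
→ *jalE* is ON.
Diaminopimelate is absent, so CilH is inactive.
Ornithine is absent, so MibP is inactive.
Glyoxylate is absent, so LutU is inactive.
With no repressor bound, *kulU* is transcribed.
So KulU is produced and active.
No repressor is bound and KulU is active, so *sovB* is transcribed.
→ *sovB* is ON.
KulR is produced constitutively and is active.
With repressor KulR bound, *vorH* is not transcribed.
→ *vorH* is OFF.
2 of the 3 genes are transcribed.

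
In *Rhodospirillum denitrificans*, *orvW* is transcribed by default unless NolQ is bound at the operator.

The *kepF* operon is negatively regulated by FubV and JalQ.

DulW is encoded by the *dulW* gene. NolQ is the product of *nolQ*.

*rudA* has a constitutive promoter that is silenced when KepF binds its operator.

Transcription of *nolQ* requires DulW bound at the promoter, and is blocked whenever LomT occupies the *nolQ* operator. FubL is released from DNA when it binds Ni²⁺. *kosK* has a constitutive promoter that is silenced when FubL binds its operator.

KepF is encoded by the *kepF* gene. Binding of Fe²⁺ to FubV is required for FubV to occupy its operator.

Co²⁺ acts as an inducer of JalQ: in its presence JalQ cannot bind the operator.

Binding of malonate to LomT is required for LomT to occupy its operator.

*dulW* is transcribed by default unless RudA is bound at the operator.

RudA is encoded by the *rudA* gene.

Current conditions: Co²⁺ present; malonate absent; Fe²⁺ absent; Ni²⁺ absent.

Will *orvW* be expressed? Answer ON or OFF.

OFF

Fe²⁺ is absent, so FubV is inactive.
Co²⁺ is present, so JalQ is inactive.
With no repressor bound, *kepF* is transcribed.
So KepF is produced and active.
With repressor KepF bound, *rudA* is not transcribed.
So RudA is not produced.
With no repressor bound, *dulW* is transcribed.
So DulW is produced and active.
Malonate is absent, so LomT is inactive.
No repressor is bound and DulW is active, so *nolQ* is transcribed.
So NolQ is produced and active.
With repressor NolQ bound, *orvW* is not transcribed.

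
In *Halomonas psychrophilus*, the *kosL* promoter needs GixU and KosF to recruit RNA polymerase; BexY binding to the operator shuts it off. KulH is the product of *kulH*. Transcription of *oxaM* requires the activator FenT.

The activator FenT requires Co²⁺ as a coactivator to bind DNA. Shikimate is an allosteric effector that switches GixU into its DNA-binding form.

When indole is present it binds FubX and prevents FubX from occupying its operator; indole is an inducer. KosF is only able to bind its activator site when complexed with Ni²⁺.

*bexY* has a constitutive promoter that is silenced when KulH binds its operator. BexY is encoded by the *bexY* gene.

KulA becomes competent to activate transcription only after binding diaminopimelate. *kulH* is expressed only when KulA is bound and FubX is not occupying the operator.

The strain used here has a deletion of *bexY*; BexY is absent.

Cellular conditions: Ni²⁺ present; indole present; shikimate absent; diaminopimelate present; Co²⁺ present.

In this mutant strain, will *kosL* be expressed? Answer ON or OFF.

OFF

BexY is non-functional in this strain, so it has no effect.
Shikimate is absent, so GixU is inactive.
Ni²⁺ is present, so KosF is active.
Required activator GixU is absent, so *kosL* is not transcribed.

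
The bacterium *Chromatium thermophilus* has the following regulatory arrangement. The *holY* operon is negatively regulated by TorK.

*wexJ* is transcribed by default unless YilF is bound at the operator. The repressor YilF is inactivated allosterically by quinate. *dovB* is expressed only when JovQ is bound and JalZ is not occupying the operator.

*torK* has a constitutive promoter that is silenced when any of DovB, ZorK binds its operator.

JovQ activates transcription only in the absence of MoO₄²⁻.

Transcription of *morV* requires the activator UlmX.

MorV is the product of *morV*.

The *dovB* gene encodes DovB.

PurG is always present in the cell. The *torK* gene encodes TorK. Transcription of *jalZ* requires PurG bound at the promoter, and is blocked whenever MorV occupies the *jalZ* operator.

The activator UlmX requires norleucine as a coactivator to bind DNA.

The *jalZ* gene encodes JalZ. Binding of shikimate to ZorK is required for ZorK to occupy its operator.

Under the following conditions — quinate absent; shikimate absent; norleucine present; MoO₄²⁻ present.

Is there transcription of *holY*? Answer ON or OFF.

OFF

Norleucine is present, so UlmX is active.
No repressor is bound and UlmX is active, so *morV* is transcribed.
So MorV is produced and active.
PurG is produced constitutively and is active.
With repressor MorV bound, *jalZ* is not transcribed.
So JalZ is not produced.
MoO₄²⁻ is present, so JovQ is inactive.
Required activator JovQ is absent, so *dovB* is not transcribed.
So DovB is not produced.
Shikimate is absent, so ZorK is inactive.
With no repressor bound, *torK* is transcribed.
So TorK is produced and active.
With repressor TorK bound, *holY* is not transcribed.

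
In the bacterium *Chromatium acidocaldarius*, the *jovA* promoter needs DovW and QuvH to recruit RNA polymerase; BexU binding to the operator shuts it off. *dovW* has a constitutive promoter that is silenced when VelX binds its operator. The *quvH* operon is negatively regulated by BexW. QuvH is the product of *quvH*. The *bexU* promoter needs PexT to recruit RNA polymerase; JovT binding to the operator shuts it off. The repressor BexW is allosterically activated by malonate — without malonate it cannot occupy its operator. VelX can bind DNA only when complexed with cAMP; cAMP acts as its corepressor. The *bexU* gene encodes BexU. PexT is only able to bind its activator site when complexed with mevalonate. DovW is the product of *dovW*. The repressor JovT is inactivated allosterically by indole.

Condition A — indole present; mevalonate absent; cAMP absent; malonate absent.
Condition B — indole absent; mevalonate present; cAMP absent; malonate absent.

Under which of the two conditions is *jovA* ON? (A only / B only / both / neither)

both

Condition A:
Indole is present, so JovT is inactive.
Mevalonate is absent, so PexT is inactive.
Required activator PexT is absent, so *bexU* is not transcribed.
So BexU is not produced.
cAMP is absent, so VelX is inactive.
With no repressor bound, *dovW* is transcribed.
So DovW is produced and active.
Malonate is absent, so BexW is inactive.
With no repressor bound, *quvH* is transcribed.
So QuvH is produced and active.
No repressor is bound and DovW and QuvH are active, so *jovA* is transcribed.
→ *jovA* is ON in A.
Condition B:
Indole is absent, so JovT is active.
Mevalonate is present, so PexT is active.
With repressor JovT bound, *bexU* is not transcribed.
So BexU is not produced.
cAMP is absent, so VelX is inactive.
With no repressor bound, *dovW* is transcribed.
So DovW is produced and active.
Malonate is absent, so BexW is inactive.
With no repressor bound, *quvH* is transcribed.
So QuvH is produced and active.
No repressor is bound and DovW and QuvH are active, so *jovA* is transcribed.
→ *jovA* is ON in B.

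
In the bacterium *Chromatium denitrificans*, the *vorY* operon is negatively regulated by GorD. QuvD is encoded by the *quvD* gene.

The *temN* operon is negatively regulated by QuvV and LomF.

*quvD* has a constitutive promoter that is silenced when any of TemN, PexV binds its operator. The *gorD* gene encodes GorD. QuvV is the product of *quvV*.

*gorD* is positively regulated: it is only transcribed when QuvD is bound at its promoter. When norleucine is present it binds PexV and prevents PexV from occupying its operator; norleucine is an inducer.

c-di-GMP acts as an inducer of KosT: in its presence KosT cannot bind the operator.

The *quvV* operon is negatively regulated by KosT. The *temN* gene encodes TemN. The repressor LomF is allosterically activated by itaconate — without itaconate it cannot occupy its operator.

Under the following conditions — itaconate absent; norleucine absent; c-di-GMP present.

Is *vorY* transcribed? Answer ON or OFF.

ON

c-di-GMP is present, so KosT is inactive.
With no repressor bound, *quvV* is transcribed.
So QuvV is produced and active.
Itaconate is absent, so LomF is inactive.
With repressor QuvV bound, *temN* is not transcribed.
So TemN is not produced.
Norleucine is absent, so PexV is active.
With repressor PexV bound, *quvD* is not transcribed.
So QuvD is not produced.
Required activator QuvD is absent, so *gorD* is not transcribed.
So GorD is not produced.
With no repressor bound, *vorY* is transcribed.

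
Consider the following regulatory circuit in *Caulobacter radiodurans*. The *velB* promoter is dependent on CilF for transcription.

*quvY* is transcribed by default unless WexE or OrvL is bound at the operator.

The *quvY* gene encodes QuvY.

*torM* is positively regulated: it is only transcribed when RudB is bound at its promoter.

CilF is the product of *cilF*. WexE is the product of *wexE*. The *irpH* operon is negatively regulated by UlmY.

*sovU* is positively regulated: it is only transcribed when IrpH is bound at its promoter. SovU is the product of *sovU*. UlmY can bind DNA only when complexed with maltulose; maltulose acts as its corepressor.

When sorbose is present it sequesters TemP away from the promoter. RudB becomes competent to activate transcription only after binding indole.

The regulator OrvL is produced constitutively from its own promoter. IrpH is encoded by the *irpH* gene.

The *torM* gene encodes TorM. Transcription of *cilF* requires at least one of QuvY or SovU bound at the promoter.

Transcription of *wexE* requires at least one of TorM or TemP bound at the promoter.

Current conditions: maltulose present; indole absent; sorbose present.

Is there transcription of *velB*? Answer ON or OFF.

OFF

Indole is absent, so RudB is inactive.
Required activator RudB is absent, so *torM* is not transcribed.
So TorM is not produced.
Sorbose is present, so TemP is inactive.
No activator is available at the *wexE* promoter, so *wexE* is not transcribed.
So WexE is not produced.
OrvL is produced constitutively and is active.
With repressor OrvL bound, *quvY* is not transcribed.
So QuvY is not produced.
Maltulose is present, so UlmY is active.
With repressor UlmY bound, *irpH* is not transcribed.
So IrpH is not produced.
Required activator IrpH is absent, so *sovU* is not transcribed.
So SovU is not produced.
No activator is available at the *cilF* promoter, so *cilF* is not transcribed.
So CilF is not produced.
Required activator CilF is absent, so *velB* is not transcribed.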